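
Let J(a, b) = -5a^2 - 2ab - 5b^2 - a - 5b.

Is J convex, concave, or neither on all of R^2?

concave

J is quadratic, so its Hessian is the constant matrix H = [[-10, -2], [-2, -10]].
det(H) = 96, tr(H) = -20.
det(H) > 0 and tr(H) < 0, so H is negative definite everywhere: concave.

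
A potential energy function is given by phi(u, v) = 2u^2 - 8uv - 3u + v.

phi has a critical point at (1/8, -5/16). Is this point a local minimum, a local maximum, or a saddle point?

The Hessian of phi is constant: H = [[4, -8], [-8, 0]].
det(H) = 4·0 − (-8)² = -64.
Since det(H) < 0, H is indefinite and the critical point is a saddle point.

saddle point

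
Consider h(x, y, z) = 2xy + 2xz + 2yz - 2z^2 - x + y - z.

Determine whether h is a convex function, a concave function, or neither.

neither

h is quadratic, so its Hessian is the constant matrix H = [[0, 2, 2], [2, 0, 2], [2, 2, -4]].
Leading principal minors: 0, -4, 32.
Neither pattern holds ⇒ H is indefinite ⇒ neither convex nor concave.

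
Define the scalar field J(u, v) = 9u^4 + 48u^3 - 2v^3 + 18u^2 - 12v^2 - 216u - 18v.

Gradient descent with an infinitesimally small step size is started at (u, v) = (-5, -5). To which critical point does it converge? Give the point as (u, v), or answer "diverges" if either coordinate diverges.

(-3, -3)

J is separable, so gradient descent decouples: u follows -∂J/∂u, v follows -∂J/∂v.
∂J/∂u = 36(u - 1)(u + 2)(u + 3); at u=-5 this is -1296, so u increases.
∂J/∂v = -6(v + 1)(v + 3); at v=-5 this is -48, so v increases.
u converges to its nearest critical value -3 (a local min of the u-part); v converges to -3. The iterate converges to (-3, -3).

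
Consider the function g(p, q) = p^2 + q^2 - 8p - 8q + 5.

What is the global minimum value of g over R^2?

g(p,q) separates as A(p) + B(q) + 5, so its minimum is min A + min B + 5.
A'(p) = 2p - 8 vanishes at p ∈ {4}; B'(q) = 2q - 8 vanishes at q ∈ {4}.
Local minima of A (where A''>0): A(4)=-16. Local minima of B: B(4)=-16.
So the global minimum of g is A(4) + B(4) + 5 = -16 − 16 + 5 = -27, attained at (4, 4).

-27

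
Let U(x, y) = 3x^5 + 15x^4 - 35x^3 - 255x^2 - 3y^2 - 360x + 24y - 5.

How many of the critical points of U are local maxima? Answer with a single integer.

U separates as a function of x plus a function of y, so ∇U=0 decouples.
∂U/∂x = 15(x - 3)(x + 1)(x + 2)(x + 4) = 0 at x ∈ {-4, -2, -1, 3}; ∂U/∂y = -6(y - 4) = 0 at y ∈ {4}.
The Hessian is diagonal: diag(U_xx, U_yy). Second derivatives: U_xx(-4)=-630, U_xx(-2)=150, U_xx(-1)=-180, U_xx(3)=2100; U_yy(4)=-6.
Local maxima occur where both diagonal entries negative: (-4, 4), (-1, 4). Count: 2.

2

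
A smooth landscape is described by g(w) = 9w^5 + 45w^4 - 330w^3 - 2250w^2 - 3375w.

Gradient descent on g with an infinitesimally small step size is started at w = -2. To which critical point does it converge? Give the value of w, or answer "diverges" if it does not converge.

-3

g'(w) = 45(w - 5)(w + 1)(w + 3)(w + 5), so g'(-2) = 945.
Gradient descent moves in the -g' direction, i.e. w is decreasing.
The nearest critical point in that direction is w = -3, where g'' = 1440 > 0 (a local minimum). The iterate converges there.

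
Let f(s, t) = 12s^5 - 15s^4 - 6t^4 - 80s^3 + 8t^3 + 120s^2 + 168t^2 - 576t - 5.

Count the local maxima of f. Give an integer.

f separates as a function of s plus a function of t, so ∇f=0 decouples.
∂f/∂s = 60s(s - 2)(s - 1)(s + 2) = 0 at s ∈ {-2, 0, 1, 2}; ∂f/∂t = -24(t - 3)(t - 2)(t + 4) = 0 at t ∈ {-4, 2, 3}.
The Hessian is diagonal: diag(f_ss, f_tt). Second derivatives: f_ss(-2)=-1440, f_ss(0)=240, f_ss(1)=-180, f_ss(2)=480; f_tt(-4)=-1008, f_tt(2)=144, f_tt(3)=-168.
Local maxima occur where both diagonal entries negative: (-2, -4), (-2, 3), (1, -4), (1, 3). Count: 4.

4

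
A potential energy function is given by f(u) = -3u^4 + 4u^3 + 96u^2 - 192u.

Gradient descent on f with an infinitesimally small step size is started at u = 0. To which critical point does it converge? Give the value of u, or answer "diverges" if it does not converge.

f'(u) = -12(u - 4)(u - 1)(u + 4), so f'(0) = -192.
Gradient descent moves in the -f' direction, i.e. u is increasing.
The nearest critical point in that direction is u = 1, where f'' = 180 > 0 (a local minimum). The iterate converges there.

1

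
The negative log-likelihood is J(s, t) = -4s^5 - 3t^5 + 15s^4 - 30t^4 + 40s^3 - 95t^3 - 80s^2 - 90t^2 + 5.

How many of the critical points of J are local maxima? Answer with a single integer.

4

J separates as a function of s plus a function of t, so ∇J=0 decouples.
∂J/∂s = -20s(s - 4)(s - 1)(s + 2) = 0 at s ∈ {-2, 0, 1, 4}; ∂J/∂t = -15t(t + 1)(t + 3)(t + 4) = 0 at t ∈ {-4, -3, -1, 0}.
The Hessian is diagonal: diag(J_ss, J_tt). Second derivatives: J_ss(-2)=720, J_ss(0)=-160, J_ss(1)=180, J_ss(4)=-1440; J_tt(-4)=180, J_tt(-3)=-90, J_tt(-1)=90, J_tt(0)=-180.
Local maxima occur where both diagonal entries negative: (0, -3), (0, 0), (4, -3), (4, 0). Count: 4.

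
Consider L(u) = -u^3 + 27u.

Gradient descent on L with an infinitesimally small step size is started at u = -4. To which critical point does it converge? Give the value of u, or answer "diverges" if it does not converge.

L'(u) = -3(u - 3)(u + 3), so L'(-4) = -21.
Gradient descent moves in the -L' direction, i.e. u is increasing.
The nearest critical point in that direction is u = -3, where L'' = 18 > 0 (a local minimum). The iterate converges there.

-3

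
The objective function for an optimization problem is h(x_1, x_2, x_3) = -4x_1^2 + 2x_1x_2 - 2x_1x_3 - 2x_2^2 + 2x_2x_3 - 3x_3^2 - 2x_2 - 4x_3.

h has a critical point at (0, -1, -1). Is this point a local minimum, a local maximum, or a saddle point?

local maximum

The Hessian is constant: H = [[-8, 2, -2], [2, -4, 2], [-2, 2, -6]].
Leading principal minors: Δ₁ = -8, Δ₂ = 28, Δ₃ = -136.
The minors alternate sign starting negative (−, +, −), so H is negative definite: a local maximum.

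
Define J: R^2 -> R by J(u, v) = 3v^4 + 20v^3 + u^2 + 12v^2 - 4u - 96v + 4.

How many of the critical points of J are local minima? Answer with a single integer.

2

J separates as a function of u plus a function of v, so ∇J=0 decouples.
∂J/∂u = 2(u - 2) = 0 at u ∈ {2}; ∂J/∂v = 12(v - 1)(v + 2)(v + 4) = 0 at v ∈ {-4, -2, 1}.
The Hessian is diagonal: diag(J_uu, J_vv). Second derivatives: J_uu(2)=2; J_vv(-4)=120, J_vv(-2)=-72, J_vv(1)=180.
Local minima occur where both diagonal entries positive: (2, -4), (2, 1). Count: 2.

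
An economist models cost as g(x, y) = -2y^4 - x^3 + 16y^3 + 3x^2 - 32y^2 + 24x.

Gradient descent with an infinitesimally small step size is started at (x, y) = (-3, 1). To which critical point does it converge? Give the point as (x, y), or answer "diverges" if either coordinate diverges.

(-2, 2)

g is separable, so gradient descent decouples: x follows -∂g/∂x, y follows -∂g/∂y.
∂g/∂x = -3(x - 4)(x + 2); at x=-3 this is -21, so x increases.
∂g/∂y = -8y(y - 4)(y - 2); at y=1 this is -24, so y increases.
x converges to its nearest critical value -2 (a local min of the x-part); y converges to 2. The iterate converges to (-2, 2).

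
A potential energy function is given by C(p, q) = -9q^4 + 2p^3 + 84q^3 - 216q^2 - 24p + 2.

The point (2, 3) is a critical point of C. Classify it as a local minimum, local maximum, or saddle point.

The mixed partial ∂²C/∂p∂q is 0, so the Hessian at any point is diag(C_pp, C_qq) = diag(12p, 36(-3q^2 + 14q - 12)).
At (2, 3): H = diag(24, 108).
Both eigenvalues are positive, so H is positive definite: a local minimum.

local minimum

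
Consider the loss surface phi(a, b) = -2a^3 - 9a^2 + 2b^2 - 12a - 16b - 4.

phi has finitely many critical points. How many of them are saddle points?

phi separates as a function of a plus a function of b, so ∇phi=0 decouples.
∂phi/∂a = -6(a + 1)(a + 2) = 0 at a ∈ {-2, -1}; ∂phi/∂b = 4(b - 4) = 0 at b ∈ {4}.
The Hessian is diagonal: diag(phi_aa, phi_bb). Second derivatives: phi_aa(-2)=6, phi_aa(-1)=-6; phi_bb(4)=4.
Saddle points occur where the two diagonal entries have opposite signs: (-1, 4). Count: 1.

1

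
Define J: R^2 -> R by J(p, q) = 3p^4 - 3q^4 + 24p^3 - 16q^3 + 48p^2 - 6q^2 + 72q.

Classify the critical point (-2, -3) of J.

local maximum

The mixed partial ∂²J/∂p∂q is 0, so the Hessian at any point is diag(J_pp, J_qq) = diag(12(3p^2 + 12p + 8), -12(3q^2 + 8q + 1)).
At (-2, -3): H = diag(-48, -48).
Both eigenvalues are negative, so H is negative definite: a local maximum.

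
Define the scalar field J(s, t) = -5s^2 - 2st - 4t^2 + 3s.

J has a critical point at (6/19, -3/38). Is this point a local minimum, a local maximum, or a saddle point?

local maximum

The Hessian of J is constant: H = [[-10, -2], [-2, -8]].
det(H) = (-10)·(-8) − (-2)² = 76.
det(H) > 0 and tr(H) = -18 < 0, so H is negative definite and the point is a local maximum.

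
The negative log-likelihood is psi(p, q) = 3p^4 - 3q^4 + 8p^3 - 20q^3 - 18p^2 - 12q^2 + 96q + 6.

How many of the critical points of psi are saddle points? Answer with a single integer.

psi separates as a function of p plus a function of q, so ∇psi=0 decouples.
∂psi/∂p = 12p(p - 1)(p + 3) = 0 at p ∈ {-3, 0, 1}; ∂psi/∂q = -12(q - 1)(q + 2)(q + 4) = 0 at q ∈ {-4, -2, 1}.
The Hessian is diagonal: diag(psi_pp, psi_qq). Second derivatives: psi_pp(-3)=144, psi_pp(0)=-36, psi_pp(1)=48; psi_qq(-4)=-120, psi_qq(-2)=72, psi_qq(1)=-180.
Saddle points occur where the two diagonal entries have opposite signs: (-3, -4), (-3, 1), (0, -2), (1, -4), (1, 1). Count: 5.

5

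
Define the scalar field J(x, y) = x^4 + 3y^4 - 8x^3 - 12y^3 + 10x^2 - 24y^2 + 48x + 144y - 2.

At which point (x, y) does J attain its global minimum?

(-1, -2)

J(x,y) separates as P(x) + Q(y) − 2, so its minimum is min P + min Q − 2.
P'(x) = 4(x - 4)(x - 3)(x + 1) vanishes at x ∈ {-1, 3, 4}; Q'(y) = 12(y - 3)(y - 2)(y + 2) vanishes at y ∈ {-2, 2, 3}.
Local minima of P (where P''>0): P(-1)=-29, P(4)=96. Local minima of Q: Q(-2)=-240, Q(3)=135.
So the global minimum of J is P(-1) + Q(-2) − 2 = -29 − 240 − 2 = -271, attained at (-1, -2).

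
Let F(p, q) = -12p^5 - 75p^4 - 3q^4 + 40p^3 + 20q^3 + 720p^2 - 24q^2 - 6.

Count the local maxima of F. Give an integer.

4

F separates as a function of p plus a function of q, so ∇F=0 decouples.
∂F/∂p = -60p(p - 2)(p + 3)(p + 4) = 0 at p ∈ {-4, -3, 0, 2}; ∂F/∂q = -12q(q - 4)(q - 1) = 0 at q ∈ {0, 1, 4}.
The Hessian is diagonal: diag(F_pp, F_qq). Second derivatives: F_pp(-4)=1440, F_pp(-3)=-900, F_pp(0)=1440, F_pp(2)=-3600; F_qq(0)=-48, F_qq(1)=36, F_qq(4)=-144.
Local maxima occur where both diagonal entries negative: (-3, 0), (-3, 4), (2, 0), (2, 4). Count: 4.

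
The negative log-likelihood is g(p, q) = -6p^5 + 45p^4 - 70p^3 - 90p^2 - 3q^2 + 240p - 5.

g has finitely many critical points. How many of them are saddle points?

g separates as a function of p plus a function of q, so ∇g=0 decouples.
∂g/∂p = -30(p - 4)(p - 2)(p - 1)(p + 1) = 0 at p ∈ {-1, 1, 2, 4}; ∂g/∂q = -6q = 0 at q ∈ {0}.
The Hessian is diagonal: diag(g_pp, g_qq). Second derivatives: g_pp(-1)=900, g_pp(1)=-180, g_pp(2)=180, g_pp(4)=-900; g_qq(0)=-6.
Saddle points occur where the two diagonal entries have opposite signs: (-1, 0), (2, 0). Count: 2.

2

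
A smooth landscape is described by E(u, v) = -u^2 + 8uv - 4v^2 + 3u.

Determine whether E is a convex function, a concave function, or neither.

E is quadratic, so its Hessian is the constant matrix H = [[-2, 8], [8, -8]].
det(H) = -48, tr(H) = -10.
det(H) < 0, so H is indefinite: neither convex nor concave.

neither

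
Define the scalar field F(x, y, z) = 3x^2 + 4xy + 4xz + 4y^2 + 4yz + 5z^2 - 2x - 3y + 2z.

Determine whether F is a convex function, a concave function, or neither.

convex

F is quadratic, so its Hessian is the constant matrix H = [[6, 4, 4], [4, 8, 4], [4, 4, 10]].
Leading principal minors: 6, 32, 224.
All positive ⇒ H ≻ 0 ⇒ convex.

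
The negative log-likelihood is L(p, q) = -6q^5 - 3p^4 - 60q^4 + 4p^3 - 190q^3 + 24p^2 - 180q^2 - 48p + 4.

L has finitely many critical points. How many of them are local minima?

L separates as a function of p plus a function of q, so ∇L=0 decouples.
∂L/∂p = -12(p - 2)(p - 1)(p + 2) = 0 at p ∈ {-2, 1, 2}; ∂L/∂q = -30q(q + 1)(q + 3)(q + 4) = 0 at q ∈ {-4, -3, -1, 0}.
The Hessian is diagonal: diag(L_pp, L_qq). Second derivatives: L_pp(-2)=-144, L_pp(1)=36, L_pp(2)=-48; L_qq(-4)=360, L_qq(-3)=-180, L_qq(-1)=180, L_qq(0)=-360.
Local minima occur where both diagonal entries positive: (1, -4), (1, -1). Count: 2.

2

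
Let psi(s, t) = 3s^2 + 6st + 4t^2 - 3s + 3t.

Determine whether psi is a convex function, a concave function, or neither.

convex

psi is quadratic, so its Hessian is the constant matrix H = [[6, 6], [6, 8]].
det(H) = 12, tr(H) = 14.
det(H) > 0 and tr(H) > 0, so H is positive definite everywhere: convex.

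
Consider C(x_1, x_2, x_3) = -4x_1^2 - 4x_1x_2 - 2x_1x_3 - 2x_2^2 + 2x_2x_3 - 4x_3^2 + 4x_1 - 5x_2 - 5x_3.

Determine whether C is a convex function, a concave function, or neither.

concave

C is quadratic, so its Hessian is the constant matrix H = [[-8, -4, -2], [-4, -4, 2], [-2, 2, -8]].
Leading principal minors: -8, 16, -48.
Signs alternate −, +, − ⇒ H ≺ 0 ⇒ concave.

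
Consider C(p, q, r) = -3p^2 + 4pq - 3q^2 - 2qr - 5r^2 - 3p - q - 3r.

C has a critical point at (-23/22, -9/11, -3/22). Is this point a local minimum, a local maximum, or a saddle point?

local maximum

The Hessian is constant: H = [[-6, 4, 0], [4, -6, -2], [0, -2, -10]].
Leading principal minors: Δ₁ = -6, Δ₂ = 20, Δ₃ = -176.
The minors alternate sign starting negative (−, +, −), so H is negative definite: a local maximum.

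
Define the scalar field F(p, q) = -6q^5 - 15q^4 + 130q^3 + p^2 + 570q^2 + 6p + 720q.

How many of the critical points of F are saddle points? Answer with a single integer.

2

F separates as a function of p plus a function of q, so ∇F=0 decouples.
∂F/∂p = 2(p + 3) = 0 at p ∈ {-3}; ∂F/∂q = -30(q - 4)(q + 1)(q + 2)(q + 3) = 0 at q ∈ {-3, -2, -1, 4}.
The Hessian is diagonal: diag(F_pp, F_qq). Second derivatives: F_pp(-3)=2; F_qq(-3)=420, F_qq(-2)=-180, F_qq(-1)=300, F_qq(4)=-6300.
Saddle points occur where the two diagonal entries have opposite signs: (-3, -2), (-3, 4). Count: 2.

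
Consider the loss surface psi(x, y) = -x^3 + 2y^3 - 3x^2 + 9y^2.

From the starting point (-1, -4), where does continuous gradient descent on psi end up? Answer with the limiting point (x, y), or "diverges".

diverges

psi is separable, so gradient descent decouples: x follows -∂psi/∂x, y follows -∂psi/∂y.
∂psi/∂x = -3x(x + 2); at x=-1 this is 3, so x decreases.
∂psi/∂y = 6y(y + 3); at y=-4 this is 24, so y decreases.
The y-coordinate has no critical point in that direction and runs off to infinity.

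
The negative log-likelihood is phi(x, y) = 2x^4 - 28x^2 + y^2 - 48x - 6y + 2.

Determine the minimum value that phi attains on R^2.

-241

phi(x,y) separates as P(x) + Q(y) + 2, so its minimum is min P + min Q + 2.
P'(x) = 8(x - 3)(x + 1)(x + 2) vanishes at x ∈ {-2, -1, 3}; Q'(y) = 2y - 6 vanishes at y ∈ {3}.
Local minima of P (where P''>0): P(-2)=16, P(3)=-234. Local minima of Q: Q(3)=-9.
So the global minimum of phi is P(3) + Q(3) + 2 = -234 − 9 + 2 = -241, attained at (3, 3).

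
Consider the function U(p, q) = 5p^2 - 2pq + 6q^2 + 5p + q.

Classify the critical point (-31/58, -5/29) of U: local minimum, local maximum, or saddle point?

The Hessian of U is constant: H = [[10, -2], [-2, 12]].
det(H) = 10·12 − (-2)² = 116.
det(H) > 0 and tr(H) = 22 > 0, so H is positive definite and the point is a local minimum.

local minimum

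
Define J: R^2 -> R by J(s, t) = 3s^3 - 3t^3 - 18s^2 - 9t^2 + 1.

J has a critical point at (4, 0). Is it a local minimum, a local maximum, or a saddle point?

saddle point

The mixed partial ∂²J/∂s∂t is 0, so the Hessian at any point is diag(J_ss, J_tt) = diag(18(s - 2), -18(t + 1)).
At (4, 0): H = diag(36, -18).
The eigenvalues have opposite signs, so H is indefinite: a saddle point.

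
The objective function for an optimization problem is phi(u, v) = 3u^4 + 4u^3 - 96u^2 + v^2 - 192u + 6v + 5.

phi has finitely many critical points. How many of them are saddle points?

1

phi separates as a function of u plus a function of v, so ∇phi=0 decouples.
∂phi/∂u = 12(u - 4)(u + 1)(u + 4) = 0 at u ∈ {-4, -1, 4}; ∂phi/∂v = 2(v + 3) = 0 at v ∈ {-3}.
The Hessian is diagonal: diag(phi_uu, phi_vv). Second derivatives: phi_uu(-4)=288, phi_uu(-1)=-180, phi_uu(4)=480; phi_vv(-3)=2.
Saddle points occur where the two diagonal entries have opposite signs: (-1, -3). Count: 1.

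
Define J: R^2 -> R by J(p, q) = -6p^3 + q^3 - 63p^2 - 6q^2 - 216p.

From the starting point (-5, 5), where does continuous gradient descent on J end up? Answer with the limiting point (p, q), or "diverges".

(-4, 4)

J is separable, so gradient descent decouples: p follows -∂J/∂p, q follows -∂J/∂q.
∂J/∂p = -18(p + 3)(p + 4); at p=-5 this is -36, so p increases.
∂J/∂q = 3q(q - 4); at q=5 this is 15, so q decreases.
p converges to its nearest critical value -4 (a local min of the p-part); q converges to 4. The iterate converges to (-4, 4).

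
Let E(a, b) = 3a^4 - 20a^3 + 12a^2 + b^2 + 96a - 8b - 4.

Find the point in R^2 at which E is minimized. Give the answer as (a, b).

E(a,b) separates as P(a) + Q(b) − 4, so its minimum is min P + min Q − 4.
P'(a) = 12(a - 4)(a - 2)(a + 1) vanishes at a ∈ {-1, 2, 4}; Q'(b) = 2b - 8 vanishes at b ∈ {4}.
Local minima of P (where P''>0): P(-1)=-61, P(4)=64. Local minima of Q: Q(4)=-16.
So the global minimum of E is P(-1) + Q(4) − 4 = -61 − 16 − 4 = -81, attained at (-1, 4).

(-1, 4)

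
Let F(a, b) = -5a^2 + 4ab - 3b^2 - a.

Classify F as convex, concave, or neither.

F is quadratic, so its Hessian is the constant matrix H = [[-10, 4], [4, -6]].
det(H) = 44, tr(H) = -16.
det(H) > 0 and tr(H) < 0, so H is negative definite everywhere: concave.

concave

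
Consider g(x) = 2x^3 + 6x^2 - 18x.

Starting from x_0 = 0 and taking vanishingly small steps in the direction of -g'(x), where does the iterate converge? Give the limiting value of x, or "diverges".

g'(x) = 6(x - 1)(x + 3), so g'(0) = -18.
Gradient descent moves in the -g' direction, i.e. x is increasing.
The nearest critical point in that direction is x = 1, where g'' = 24 > 0 (a local minimum). The iterate converges there.

1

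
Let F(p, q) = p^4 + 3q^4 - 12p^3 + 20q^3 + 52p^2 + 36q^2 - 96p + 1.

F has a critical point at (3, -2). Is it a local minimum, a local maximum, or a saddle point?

The mixed partial ∂²F/∂p∂q is 0, so the Hessian at any point is diag(F_pp, F_qq) = diag(4(3p^2 - 18p + 26), 12(3q^2 + 10q + 6)).
At (3, -2): H = diag(-4, -24).
Both eigenvalues are negative, so H is negative definite: a local maximum.

local maximum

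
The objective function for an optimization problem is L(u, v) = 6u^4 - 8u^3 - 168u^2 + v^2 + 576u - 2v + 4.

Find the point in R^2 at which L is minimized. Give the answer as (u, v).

(-4, 1)

L(u,v) separates as P(u) + Q(v) + 4, so its minimum is min P + min Q + 4.
P'(u) = 24(u - 3)(u - 2)(u + 4) vanishes at u ∈ {-4, 2, 3}; Q'(v) = 2v - 2 vanishes at v ∈ {1}.
Local minima of P (where P''>0): P(-4)=-2944, P(3)=486. Local minima of Q: Q(1)=-1.
So the global minimum of L is P(-4) + Q(1) + 4 = -2944 − 1 + 4 = -2941, attained at (-4, 1).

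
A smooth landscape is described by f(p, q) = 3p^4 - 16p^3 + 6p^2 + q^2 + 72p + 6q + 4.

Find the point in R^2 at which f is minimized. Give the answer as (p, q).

f(p,q) separates as A(p) + B(q) + 4, so its minimum is min A + min B + 4.
A'(p) = 12(p - 3)(p - 2)(p + 1) vanishes at p ∈ {-1, 2, 3}; B'(q) = 2q + 6 vanishes at q ∈ {-3}.
Local minima of A (where A''>0): A(-1)=-47, A(3)=81. Local minima of B: B(-3)=-9.
So the global minimum of f is A(-1) + B(-3) + 4 = -47 − 9 + 4 = -52, attained at (-1, -3).

(-1, -3)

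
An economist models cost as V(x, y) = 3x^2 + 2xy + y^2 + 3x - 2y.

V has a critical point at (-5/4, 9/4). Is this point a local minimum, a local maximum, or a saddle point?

local minimum

The Hessian of V is constant: H = [[6, 2], [2, 2]].
det(H) = 6·2 − 2² = 8.
det(H) > 0 and tr(H) = 8 > 0, so H is positive definite and the point is a local minimum.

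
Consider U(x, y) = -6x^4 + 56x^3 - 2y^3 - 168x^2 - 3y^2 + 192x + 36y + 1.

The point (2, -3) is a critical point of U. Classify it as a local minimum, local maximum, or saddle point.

local minimum

The mixed partial ∂²U/∂x∂y is 0, so the Hessian at any point is diag(U_xx, U_yy) = diag(24(-3x^2 + 14x - 14), -6(2y + 1)).
At (2, -3): H = diag(48, 30).
Both eigenvalues are positive, so H is positive definite: a local minimum.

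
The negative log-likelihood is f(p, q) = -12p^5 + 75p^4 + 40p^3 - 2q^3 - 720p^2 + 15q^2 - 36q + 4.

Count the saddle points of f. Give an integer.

f separates as a function of p plus a function of q, so ∇f=0 decouples.
∂f/∂p = -60p(p - 4)(p - 3)(p + 2) = 0 at p ∈ {-2, 0, 3, 4}; ∂f/∂q = -6(q - 3)(q - 2) = 0 at q ∈ {2, 3}.
The Hessian is diagonal: diag(f_pp, f_qq). Second derivatives: f_pp(-2)=3600, f_pp(0)=-1440, f_pp(3)=900, f_pp(4)=-1440; f_qq(2)=6, f_qq(3)=-6.
Saddle points occur where the two diagonal entries have opposite signs: (-2, 3), (0, 2), (3, 3), (4, 2). Count: 4.

4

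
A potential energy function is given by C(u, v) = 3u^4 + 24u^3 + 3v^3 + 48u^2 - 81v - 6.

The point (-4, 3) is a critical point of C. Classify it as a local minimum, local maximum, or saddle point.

The mixed partial ∂²C/∂u∂v is 0, so the Hessian at any point is diag(C_uu, C_vv) = diag(12(3u^2 + 12u + 8), 18v).
At (-4, 3): H = diag(96, 54).
Both eigenvalues are positive, so H is positive definite: a local minimum.

local minimum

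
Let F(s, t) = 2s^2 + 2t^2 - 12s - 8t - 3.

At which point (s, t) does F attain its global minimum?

F(s,t) separates as P(s) + Q(t) − 3, so its minimum is min P + min Q − 3.
P'(s) = 4s - 12 vanishes at s ∈ {3}; Q'(t) = 4(t - 2) vanishes at t ∈ {2}.
Local minima of P (where P''>0): P(3)=-18. Local minima of Q: Q(2)=-8.
So the global minimum of F is P(3) + Q(2) − 3 = -18 − 8 − 3 = -29, attained at (3, 2).

(3, 2)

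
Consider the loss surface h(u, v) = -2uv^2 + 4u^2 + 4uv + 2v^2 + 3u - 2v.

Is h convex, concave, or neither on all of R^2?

The term -2uv^2 is cubic, so the Hessian is not constant.
∂²h/∂v² = -4u + 4, which takes both signs as u varies (negative for sufficiently large u). A diagonal entry of the Hessian changing sign means the Hessian is neither positive- nor negative-semidefinite on all of R^2.

neither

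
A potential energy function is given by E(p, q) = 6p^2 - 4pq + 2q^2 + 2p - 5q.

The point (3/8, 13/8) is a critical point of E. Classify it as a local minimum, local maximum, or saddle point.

The Hessian of E is constant: H = [[12, -4], [-4, 4]].
det(H) = 12·4 − (-4)² = 32.
det(H) > 0 and tr(H) = 16 > 0, so H is positive definite and the point is a local minimum.

local minimum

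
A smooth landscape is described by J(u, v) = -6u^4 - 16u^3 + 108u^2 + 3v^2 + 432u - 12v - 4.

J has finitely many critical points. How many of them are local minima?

1

J separates as a function of u plus a function of v, so ∇J=0 decouples.
∂J/∂u = -24(u - 3)(u + 2)(u + 3) = 0 at u ∈ {-3, -2, 3}; ∂J/∂v = 6(v - 2) = 0 at v ∈ {2}.
The Hessian is diagonal: diag(J_uu, J_vv). Second derivatives: J_uu(-3)=-144, J_uu(-2)=120, J_uu(3)=-720; J_vv(2)=6.
Local minima occur where both diagonal entries positive: (-2, 2). Count: 1.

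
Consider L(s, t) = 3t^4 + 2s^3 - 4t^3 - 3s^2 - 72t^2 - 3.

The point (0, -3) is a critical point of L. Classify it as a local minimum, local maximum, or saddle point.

The mixed partial ∂²L/∂s∂t is 0, so the Hessian at any point is diag(L_ss, L_tt) = diag(6(2s - 1), 12(3t^2 - 2t - 12)).
At (0, -3): H = diag(-6, 252).
The eigenvalues have opposite signs, so H is indefinite: a saddle point.

saddle point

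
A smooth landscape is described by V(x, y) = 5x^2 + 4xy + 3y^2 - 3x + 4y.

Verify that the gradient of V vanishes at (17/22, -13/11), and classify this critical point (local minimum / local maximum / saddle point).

∇V = (10x + 4y - 3, 4x + 6y + 4); substituting (17/22, -13/11) gives ∇V = (0, 0), so (17/22, -13/11) is indeed a critical point.
The Hessian of V is constant: H = [[10, 4], [4, 6]].
det(H) = 10·6 − 4² = 44.
det(H) > 0 and tr(H) = 16 > 0, so H is positive definite and the point is a local minimum.

local minimum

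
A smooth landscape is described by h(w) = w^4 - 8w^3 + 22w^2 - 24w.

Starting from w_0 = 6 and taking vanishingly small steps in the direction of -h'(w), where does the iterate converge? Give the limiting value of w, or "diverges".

3

h'(w) = 4(w - 3)(w - 2)(w - 1), so h'(6) = 240.
Gradient descent moves in the -h' direction, i.e. w is decreasing.
The nearest critical point in that direction is w = 3, where h'' = 8 > 0 (a local minimum). The iterate converges there.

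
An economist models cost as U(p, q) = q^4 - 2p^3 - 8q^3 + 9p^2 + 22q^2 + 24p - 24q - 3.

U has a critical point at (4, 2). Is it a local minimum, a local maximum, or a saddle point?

The mixed partial ∂²U/∂p∂q is 0, so the Hessian at any point is diag(U_pp, U_qq) = diag(6(-2p + 3), 4(3q^2 - 12q + 11)).
At (4, 2): H = diag(-30, -4).
Both eigenvalues are negative, so H is negative definite: a local maximum.

local maximum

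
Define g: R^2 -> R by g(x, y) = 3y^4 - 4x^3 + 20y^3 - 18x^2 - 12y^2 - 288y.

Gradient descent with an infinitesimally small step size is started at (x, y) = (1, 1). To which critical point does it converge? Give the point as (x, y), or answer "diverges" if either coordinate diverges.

g is separable, so gradient descent decouples: x follows -∂g/∂x, y follows -∂g/∂y.
∂g/∂x = -12x(x + 3); at x=1 this is -48, so x increases.
∂g/∂y = 12(y - 2)(y + 3)(y + 4); at y=1 this is -240, so y increases.
The x-coordinate has no critical point in that direction and runs off to infinity.

diverges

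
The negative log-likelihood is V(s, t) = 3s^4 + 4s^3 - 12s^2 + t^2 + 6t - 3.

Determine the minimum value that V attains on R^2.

-44

V(s,t) separates as P(s) + Q(t) − 3, so its minimum is min P + min Q − 3.
P'(s) = 12s(s - 1)(s + 2) vanishes at s ∈ {-2, 0, 1}; Q'(t) = 2(t + 3) vanishes at t ∈ {-3}.
Local minima of P (where P''>0): P(-2)=-32, P(1)=-5. Local minima of Q: Q(-3)=-9.
So the global minimum of V is P(-2) + Q(-3) − 3 = -32 − 9 − 3 = -44, attained at (-2, -3).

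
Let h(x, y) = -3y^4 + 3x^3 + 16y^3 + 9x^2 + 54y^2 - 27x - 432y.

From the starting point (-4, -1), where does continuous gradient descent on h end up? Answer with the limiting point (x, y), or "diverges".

diverges

h is separable, so gradient descent decouples: x follows -∂h/∂x, y follows -∂h/∂y.
∂h/∂x = 9(x - 1)(x + 3); at x=-4 this is 45, so x decreases.
∂h/∂y = -12(y - 4)(y - 3)(y + 3); at y=-1 this is -480, so y increases.
The x-coordinate has no critical point in that direction and runs off to infinity.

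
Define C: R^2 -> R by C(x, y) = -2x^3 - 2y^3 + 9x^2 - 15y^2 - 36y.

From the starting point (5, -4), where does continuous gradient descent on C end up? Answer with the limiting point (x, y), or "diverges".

C is separable, so gradient descent decouples: x follows -∂C/∂x, y follows -∂C/∂y.
∂C/∂x = -6x(x - 3); at x=5 this is -60, so x increases.
∂C/∂y = -6(y + 2)(y + 3); at y=-4 this is -12, so y increases.
The x-coordinate has no critical point in that direction and runs off to infinity.

diverges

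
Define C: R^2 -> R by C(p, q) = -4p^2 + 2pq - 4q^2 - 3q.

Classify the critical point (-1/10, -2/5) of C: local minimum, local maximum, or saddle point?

The Hessian of C is constant: H = [[-8, 2], [2, -8]].
det(H) = (-8)·(-8) − 2² = 60.
det(H) > 0 and tr(H) = -16 < 0, so H is negative definite and the point is a local maximum.

local maximum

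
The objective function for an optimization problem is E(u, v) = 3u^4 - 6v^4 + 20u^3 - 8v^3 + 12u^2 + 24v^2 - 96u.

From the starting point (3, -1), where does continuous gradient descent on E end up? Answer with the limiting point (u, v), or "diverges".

(1, 0)

E is separable, so gradient descent decouples: u follows -∂E/∂u, v follows -∂E/∂v.
∂E/∂u = 12(u - 1)(u + 2)(u + 4); at u=3 this is 840, so u decreases.
∂E/∂v = -24v(v - 1)(v + 2); at v=-1 this is -48, so v increases.
u converges to its nearest critical value 1 (a local min of the u-part); v converges to 0. The iterate converges to (1, 0).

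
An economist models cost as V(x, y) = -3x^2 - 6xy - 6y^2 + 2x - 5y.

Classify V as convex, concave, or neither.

concave

V is quadratic, so its Hessian is the constant matrix H = [[-6, -6], [-6, -12]].
det(H) = 36, tr(H) = -18.
det(H) > 0 and tr(H) < 0, so H is negative definite everywhere: concave.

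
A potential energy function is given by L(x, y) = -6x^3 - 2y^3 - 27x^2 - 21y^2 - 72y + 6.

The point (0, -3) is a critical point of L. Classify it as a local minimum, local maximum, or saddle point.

local maximum

The mixed partial ∂²L/∂x∂y is 0, so the Hessian at any point is diag(L_xx, L_yy) = diag(-18(2x + 3), -6(2y + 7)).
At (0, -3): H = diag(-54, -6).
Both eigenvalues are negative, so H is negative definite: a local maximum.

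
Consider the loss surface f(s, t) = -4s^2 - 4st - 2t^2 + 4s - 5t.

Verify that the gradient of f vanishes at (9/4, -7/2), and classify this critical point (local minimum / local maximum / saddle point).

local maximum

∇f = (-8s - 4t + 4, -4s - 4t - 5); substituting (9/4, -7/2) gives ∇f = (0, 0), so (9/4, -7/2) is indeed a critical point.
The Hessian of f is constant: H = [[-8, -4], [-4, -4]].
det(H) = (-8)·(-4) − (-4)² = 16.
det(H) > 0 and tr(H) = -12 < 0, so H is negative definite and the point is a local maximum.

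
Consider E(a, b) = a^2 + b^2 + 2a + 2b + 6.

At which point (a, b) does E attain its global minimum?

(-1, -1)

E(a,b) separates as P(a) + Q(b) + 6, so its minimum is min P + min Q + 6.
P'(a) = 2a + 2 vanishes at a ∈ {-1}; Q'(b) = 2b + 2 vanishes at b ∈ {-1}.
Local minima of P (where P''>0): P(-1)=-1. Local minima of Q: Q(-1)=-1.
So the global minimum of E is P(-1) + Q(-1) + 6 = -1 − 1 + 6 = 4, attained at (-1, -1).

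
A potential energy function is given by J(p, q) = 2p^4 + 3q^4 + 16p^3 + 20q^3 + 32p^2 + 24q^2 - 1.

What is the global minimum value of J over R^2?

-129

J(p,q) separates as A(p) + B(q) − 1, so its minimum is min A + min B − 1.
A'(p) = 8p(p + 2)(p + 4) vanishes at p ∈ {-4, -2, 0}; B'(q) = 12q(q + 1)(q + 4) vanishes at q ∈ {-4, -1, 0}.
Local minima of A (where A''>0): A(-4)=0, A(0)=0. Local minima of B: B(-4)=-128, B(0)=0.
So the global minimum of J is A(-4) + B(-4) − 1 = 0 − 128 − 1 = -129, attained at (-4, -4).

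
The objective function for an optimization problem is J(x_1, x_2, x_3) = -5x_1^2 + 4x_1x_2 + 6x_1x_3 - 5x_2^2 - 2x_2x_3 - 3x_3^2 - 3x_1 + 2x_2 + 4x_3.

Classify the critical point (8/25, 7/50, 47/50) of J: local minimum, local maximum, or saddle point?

local maximum

The Hessian is constant: H = [[-10, 4, 6], [4, -10, -2], [6, -2, -6]].
Leading principal minors: Δ₁ = -10, Δ₂ = 84, Δ₃ = -200.
The minors alternate sign starting negative (−, +, −), so H is negative definite: a local maximum.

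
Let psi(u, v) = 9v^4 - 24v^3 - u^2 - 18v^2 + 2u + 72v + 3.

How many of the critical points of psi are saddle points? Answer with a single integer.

psi separates as a function of u plus a function of v, so ∇psi=0 decouples.
∂psi/∂u = -2(u - 1) = 0 at u ∈ {1}; ∂psi/∂v = 36(v - 2)(v - 1)(v + 1) = 0 at v ∈ {-1, 1, 2}.
The Hessian is diagonal: diag(psi_uu, psi_vv). Second derivatives: psi_uu(1)=-2; psi_vv(-1)=216, psi_vv(1)=-72, psi_vv(2)=108.
Saddle points occur where the two diagonal entries have opposite signs: (1, -1), (1, 2). Count: 2.

2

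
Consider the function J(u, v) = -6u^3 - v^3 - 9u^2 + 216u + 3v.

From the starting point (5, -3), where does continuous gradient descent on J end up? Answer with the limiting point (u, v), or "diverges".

diverges

J is separable, so gradient descent decouples: u follows -∂J/∂u, v follows -∂J/∂v.
∂J/∂u = -18(u - 3)(u + 4); at u=5 this is -324, so u increases.
∂J/∂v = -3(v - 1)(v + 1); at v=-3 this is -24, so v increases.
The u-coordinate has no critical point in that direction and runs off to infinity.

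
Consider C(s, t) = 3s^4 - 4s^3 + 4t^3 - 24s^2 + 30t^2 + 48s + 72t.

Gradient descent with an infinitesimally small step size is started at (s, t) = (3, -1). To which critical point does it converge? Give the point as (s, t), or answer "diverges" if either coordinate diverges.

(2, -2)

C is separable, so gradient descent decouples: s follows -∂C/∂s, t follows -∂C/∂t.
∂C/∂s = 12(s - 2)(s - 1)(s + 2); at s=3 this is 120, so s decreases.
∂C/∂t = 12(t + 2)(t + 3); at t=-1 this is 24, so t decreases.
s converges to its nearest critical value 2 (a local min of the s-part); t converges to -2. The iterate converges to (2, -2).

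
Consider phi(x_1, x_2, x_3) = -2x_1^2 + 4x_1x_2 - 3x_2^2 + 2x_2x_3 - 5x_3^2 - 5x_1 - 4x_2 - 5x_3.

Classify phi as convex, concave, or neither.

phi is quadratic, so its Hessian is the constant matrix H = [[-4, 4, 0], [4, -6, 2], [0, 2, -10]].
Leading principal minors: -4, 8, -64.
Signs alternate −, +, − ⇒ H ≺ 0 ⇒ concave.

concave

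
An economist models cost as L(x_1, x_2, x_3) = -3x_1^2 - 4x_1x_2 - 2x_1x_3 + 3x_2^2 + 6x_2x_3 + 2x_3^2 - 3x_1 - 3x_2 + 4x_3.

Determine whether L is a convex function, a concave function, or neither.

neither

L is quadratic, so its Hessian is the constant matrix H = [[-6, -4, -2], [-4, 6, 6], [-2, 6, 4]].
Leading principal minors: -6, -52, 80.
Neither pattern holds ⇒ H is indefinite ⇒ neither convex nor concave.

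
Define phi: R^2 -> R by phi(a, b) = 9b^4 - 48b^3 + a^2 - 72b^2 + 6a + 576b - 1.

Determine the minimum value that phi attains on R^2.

-922

phi(a,b) separates as P(a) + Q(b) − 1, so its minimum is min P + min Q − 1.
P'(a) = 2a + 6 vanishes at a ∈ {-3}; Q'(b) = 36(b - 4)(b - 2)(b + 2) vanishes at b ∈ {-2, 2, 4}.
Local minima of P (where P''>0): P(-3)=-9. Local minima of Q: Q(-2)=-912, Q(4)=384.
So the global minimum of phi is P(-3) + Q(-2) − 1 = -9 − 912 − 1 = -922, attained at (-3, -2).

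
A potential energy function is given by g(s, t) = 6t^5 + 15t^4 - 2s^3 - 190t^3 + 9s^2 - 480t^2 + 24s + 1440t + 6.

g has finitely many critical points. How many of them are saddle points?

g separates as a function of s plus a function of t, so ∇g=0 decouples.
∂g/∂s = -6(s - 4)(s + 1) = 0 at s ∈ {-1, 4}; ∂g/∂t = 30(t - 4)(t - 1)(t + 3)(t + 4) = 0 at t ∈ {-4, -3, 1, 4}.
The Hessian is diagonal: diag(g_ss, g_tt). Second derivatives: g_ss(-1)=30, g_ss(4)=-30; g_tt(-4)=-1200, g_tt(-3)=840, g_tt(1)=-1800, g_tt(4)=5040.
Saddle points occur where the two diagonal entries have opposite signs: (-1, -4), (-1, 1), (4, -3), (4, 4). Count: 4.

4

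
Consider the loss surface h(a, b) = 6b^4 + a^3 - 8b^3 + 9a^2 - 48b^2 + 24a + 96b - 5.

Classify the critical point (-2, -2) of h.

The mixed partial ∂²h/∂a∂b is 0, so the Hessian at any point is diag(h_aa, h_bb) = diag(6(a + 3), 24(3b^2 - 2b - 4)).
At (-2, -2): H = diag(6, 288).
Both eigenvalues are positive, so H is positive definite: a local minimum.

local minimum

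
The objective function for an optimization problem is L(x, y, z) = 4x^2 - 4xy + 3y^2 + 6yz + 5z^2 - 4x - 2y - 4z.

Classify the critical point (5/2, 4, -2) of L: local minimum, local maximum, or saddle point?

The Hessian is constant: H = [[8, -4, 0], [-4, 6, 6], [0, 6, 10]].
Leading principal minors: Δ₁ = 8, Δ₂ = 32, Δ₃ = 32.
All leading minors are positive, so H is positive definite: a local minimum.

local minimum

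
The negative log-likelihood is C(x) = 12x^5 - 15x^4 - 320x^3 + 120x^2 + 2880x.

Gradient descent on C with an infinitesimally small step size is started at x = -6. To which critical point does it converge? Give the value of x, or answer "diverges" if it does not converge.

C'(x) = 60(x - 4)(x - 2)(x + 2)(x + 3), so C'(-6) = 57600.
Gradient descent moves in the -C' direction, i.e. x is decreasing.
There is no critical point below x=-6, and C' keeps the same sign, so the iterate runs off to −∞.

diverges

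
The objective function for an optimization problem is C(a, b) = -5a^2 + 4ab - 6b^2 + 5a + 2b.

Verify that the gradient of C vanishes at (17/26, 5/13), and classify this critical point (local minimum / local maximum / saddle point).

∇C = (-10a + 4b + 5, 4a - 12b + 2); substituting (17/26, 5/13) gives ∇C = (0, 0), so (17/26, 5/13) is indeed a critical point.
The Hessian of C is constant: H = [[-10, 4], [4, -12]].
det(H) = (-10)·(-12) − 4² = 104.
det(H) > 0 and tr(H) = -22 < 0, so H is negative definite and the point is a local maximum.

local maximum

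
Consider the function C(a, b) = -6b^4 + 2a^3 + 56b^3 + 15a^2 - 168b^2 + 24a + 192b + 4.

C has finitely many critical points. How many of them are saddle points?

C separates as a function of a plus a function of b, so ∇C=0 decouples.
∂C/∂a = 6(a + 1)(a + 4) = 0 at a ∈ {-4, -1}; ∂C/∂b = -24(b - 4)(b - 2)(b - 1) = 0 at b ∈ {1, 2, 4}.
The Hessian is diagonal: diag(C_aa, C_bb). Second derivatives: C_aa(-4)=-18, C_aa(-1)=18; C_bb(1)=-72, C_bb(2)=48, C_bb(4)=-144.
Saddle points occur where the two diagonal entries have opposite signs: (-4, 2), (-1, 1), (-1, 4). Count: 3.

3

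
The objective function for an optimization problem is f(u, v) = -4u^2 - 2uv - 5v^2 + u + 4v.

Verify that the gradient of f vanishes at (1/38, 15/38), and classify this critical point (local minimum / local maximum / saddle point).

local maximum

∇f = (-8u - 2v + 1, -2u - 10v + 4); substituting (1/38, 15/38) gives ∇f = (0, 0), so (1/38, 15/38) is indeed a critical point.
The Hessian of f is constant: H = [[-8, -2], [-2, -10]].
det(H) = (-8)·(-10) − (-2)² = 76.
det(H) > 0 and tr(H) = -18 < 0, so H is negative definite and the point is a local maximum.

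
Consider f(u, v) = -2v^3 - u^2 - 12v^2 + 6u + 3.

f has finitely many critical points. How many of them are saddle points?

f separates as a function of u plus a function of v, so ∇f=0 decouples.
∂f/∂u = -2(u - 3) = 0 at u ∈ {3}; ∂f/∂v = -6v(v + 4) = 0 at v ∈ {-4, 0}.
The Hessian is diagonal: diag(f_uu, f_vv). Second derivatives: f_uu(3)=-2; f_vv(-4)=24, f_vv(0)=-24.
Saddle points occur where the two diagonal entries have opposite signs: (3, -4). Count: 1.

1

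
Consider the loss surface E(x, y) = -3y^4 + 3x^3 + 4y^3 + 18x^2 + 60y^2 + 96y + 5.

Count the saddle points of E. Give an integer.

3

E separates as a function of x plus a function of y, so ∇E=0 decouples.
∂E/∂x = 9x(x + 4) = 0 at x ∈ {-4, 0}; ∂E/∂y = -12(y - 4)(y + 1)(y + 2) = 0 at y ∈ {-2, -1, 4}.
The Hessian is diagonal: diag(E_xx, E_yy). Second derivatives: E_xx(-4)=-36, E_xx(0)=36; E_yy(-2)=-72, E_yy(-1)=60, E_yy(4)=-360.
Saddle points occur where the two diagonal entries have opposite signs: (-4, -1), (0, -2), (0, 4). Count: 3.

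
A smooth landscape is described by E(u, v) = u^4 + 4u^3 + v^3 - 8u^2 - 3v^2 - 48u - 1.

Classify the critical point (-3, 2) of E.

The mixed partial ∂²E/∂u∂v is 0, so the Hessian at any point is diag(E_uu, E_vv) = diag(4(3u^2 + 6u - 4), 6(v - 1)).
At (-3, 2): H = diag(20, 6).
Both eigenvalues are positive, so H is positive definite: a local minimum.

local minimum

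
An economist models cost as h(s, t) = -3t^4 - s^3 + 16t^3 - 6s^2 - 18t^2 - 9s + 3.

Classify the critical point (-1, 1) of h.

The mixed partial ∂²h/∂s∂t is 0, so the Hessian at any point is diag(h_ss, h_tt) = diag(-6(s + 2), 12(-3t^2 + 8t - 3)).
At (-1, 1): H = diag(-6, 24).
The eigenvalues have opposite signs, so H is indefinite: a saddle point.

saddle point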